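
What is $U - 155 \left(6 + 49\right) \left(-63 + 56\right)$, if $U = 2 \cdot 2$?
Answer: $59679$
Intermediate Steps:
$U = 4$
$U - 155 \left(6 + 49\right) \left(-63 + 56\right) = 4 - 155 \left(6 + 49\right) \left(-63 + 56\right) = 4 - 155 \cdot 55 \left(-7\right) = 4 - -59675 = 4 + 59675 = 59679$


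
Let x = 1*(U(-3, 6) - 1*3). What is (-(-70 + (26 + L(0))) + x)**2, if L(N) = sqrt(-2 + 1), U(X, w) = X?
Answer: (38 - I)**2 ≈ 1443.0 - 76.0*I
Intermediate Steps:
x = -6 (x = 1*(-3 - 1*3) = 1*(-3 - 3) = 1*(-6) = -6)
L(N) = I (L(N) = sqrt(-1) = I)
(-(-70 + (26 + L(0))) + x)**2 = (-(-70 + (26 + I)) - 6)**2 = (-(-44 + I) - 6)**2 = ((44 - I) - 6)**2 = (38 - I)**2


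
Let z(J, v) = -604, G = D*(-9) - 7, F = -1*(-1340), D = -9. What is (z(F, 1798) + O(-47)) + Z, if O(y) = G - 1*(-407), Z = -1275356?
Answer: -1275479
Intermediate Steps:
F = 1340
G = 74 (G = -9*(-9) - 7 = 81 - 7 = 74)
O(y) = 481 (O(y) = 74 - 1*(-407) = 74 + 407 = 481)
(z(F, 1798) + O(-47)) + Z = (-604 + 481) - 1275356 = -123 - 1275356 = -1275479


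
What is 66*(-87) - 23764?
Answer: -29506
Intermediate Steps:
66*(-87) - 23764 = -5742 - 23764 = -29506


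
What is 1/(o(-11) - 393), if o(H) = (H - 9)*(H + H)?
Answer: 1/47 ≈ 0.021277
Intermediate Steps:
o(H) = 2*H*(-9 + H) (o(H) = (-9 + H)*(2*H) = 2*H*(-9 + H))
1/(o(-11) - 393) = 1/(2*(-11)*(-9 - 11) - 393) = 1/(2*(-11)*(-20) - 393) = 1/(440 - 393) = 1/47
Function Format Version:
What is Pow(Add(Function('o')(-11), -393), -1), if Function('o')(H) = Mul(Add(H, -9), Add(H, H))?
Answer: Rational(1, 47) ≈ 0.021277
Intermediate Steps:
Function('o')(H) = Mul(2, H, Add(-9, H)) (Function('o')(H) = Mul(Add(-9, H), Mul(2, H)) = Mul(2, H, Add(-9, H)))
Pow(Add(Function('o')(-11), -393), -1) = Pow(Add(Mul(2, -11, Add(-9, -11)), -393), -1) = Pow(Add(Mul(2, -11, -20), -393), -1) = Pow(Add(440, -393), -1) = Pow(47, -1) = Rational(1, 47)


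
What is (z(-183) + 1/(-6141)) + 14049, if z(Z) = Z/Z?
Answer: 86281049/6141 ≈ 14050.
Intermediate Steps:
z(Z) = 1
(z(-183) + 1/(-6141)) + 14049 = (1 + 1/(-6141)) + 14049 = (1 - 1/6141) + 14049 = 6140/6141 + 14049 = 86281049/6141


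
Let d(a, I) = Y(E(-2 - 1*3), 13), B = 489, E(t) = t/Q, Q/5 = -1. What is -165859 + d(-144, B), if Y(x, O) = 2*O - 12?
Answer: -165845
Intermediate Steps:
Q = -5 (Q = 5*(-1) = -5)
E(t) = -t/5 (E(t) = t/(-5) = t*(-⅕) = -t/5)
Y(x, O) = -12 + 2*O
d(a, I) = 14 (d(a, I) = -12 + 2*13 = -12 + 26 = 14)
-165859 + d(-144, B) = -165859 + 14 = -165845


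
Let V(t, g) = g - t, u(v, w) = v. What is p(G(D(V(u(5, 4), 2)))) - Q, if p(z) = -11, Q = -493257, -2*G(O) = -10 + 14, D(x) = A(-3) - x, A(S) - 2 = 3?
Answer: 493246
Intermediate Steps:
A(S) = 5 (A(S) = 2 + 3 = 5)
D(x) = 5 - x
G(O) = -2 (G(O) = -(-10 + 14)/2 = -½*4 = -2)
p(G(D(V(u(5, 4), 2)))) - Q = -11 - 1*(-493257) = -11 + 493257 = 493246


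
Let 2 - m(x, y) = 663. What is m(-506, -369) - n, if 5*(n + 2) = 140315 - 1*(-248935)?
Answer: -78509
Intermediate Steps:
m(x, y) = -661 (m(x, y) = 2 - 1*663 = 2 - 663 = -661)
n = 77848 (n = -2 + (140315 - 1*(-248935))/5 = -2 + (140315 + 248935)/5 = -2 + (1/5)*389250 = -2 + 77850 = 77848)
m(-506, -369) - n = -661 - 1*77848 = -661 - 77848 = -78509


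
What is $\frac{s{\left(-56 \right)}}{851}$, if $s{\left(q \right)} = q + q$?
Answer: $- \frac{112}{851} \approx -0.13161$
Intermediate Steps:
$s{\left(q \right)} = 2 q$
$\frac{s{\left(-56 \right)}}{851} = \frac{2 \left(-56\right)}{851} = \left(-112\right) \frac{1}{851} = - \frac{112}{851}$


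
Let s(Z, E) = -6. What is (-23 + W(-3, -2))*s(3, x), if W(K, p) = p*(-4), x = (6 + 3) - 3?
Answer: 90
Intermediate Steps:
x = 6 (x = 9 - 3 = 6)
W(K, p) = -4*p
(-23 + W(-3, -2))*s(3, x) = (-23 - 4*(-2))*(-6) = (-23 + 8)*(-6) = -15*(-6) = 90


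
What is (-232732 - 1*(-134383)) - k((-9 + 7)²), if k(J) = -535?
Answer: -97814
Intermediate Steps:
(-232732 - 1*(-134383)) - k((-9 + 7)²) = (-232732 - 1*(-134383)) - 1*(-535) = (-232732 + 134383) + 535 = -98349 + 535 = -97814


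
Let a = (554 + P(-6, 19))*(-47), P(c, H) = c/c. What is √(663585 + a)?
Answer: 50*√255 ≈ 798.44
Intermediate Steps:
P(c, H) = 1
a = -26085 (a = (554 + 1)*(-47) = 555*(-47) = -26085)
√(663585 + a) = √(663585 - 26085) = √637500 = 50*√255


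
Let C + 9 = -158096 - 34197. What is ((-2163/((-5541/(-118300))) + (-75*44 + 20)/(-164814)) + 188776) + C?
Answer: -7565521751474/152205729 ≈ -49706.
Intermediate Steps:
C = -192302 (C = -9 + (-158096 - 34197) = -9 - 192293 = -192302)
((-2163/((-5541/(-118300))) + (-75*44 + 20)/(-164814)) + 188776) + C = ((-2163/((-5541/(-118300))) + (-75*44 + 20)/(-164814)) + 188776) - 192302 = ((-2163/((-5541*(-1/118300))) + (-3300 + 20)*(-1/164814)) + 188776) - 192302 = ((-2163/5541/118300 - 3280*(-1/164814)) + 188776) - 192302 = ((-2163*118300/5541 + 1640/82407) + 188776) - 192302 = ((-85294300/1847 + 1640/82407) + 188776) - 192302 = (-7028844351020/152205729 + 188776) - 192302 = 21703944346684/152205729 - 192302 = -7565521751474/152205729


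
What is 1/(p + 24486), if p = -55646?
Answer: -1/31160 ≈ -3.2092e-5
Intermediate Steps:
1/(p + 24486) = 1/(-55646 + 24486) = 1/(-31160) = -1/31160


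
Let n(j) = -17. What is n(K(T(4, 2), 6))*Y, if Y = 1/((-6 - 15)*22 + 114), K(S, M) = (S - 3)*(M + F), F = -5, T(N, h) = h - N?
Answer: 17/348 ≈ 0.048851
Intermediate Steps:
K(S, M) = (-5 + M)*(-3 + S) (K(S, M) = (S - 3)*(M - 5) = (-3 + S)*(-5 + M) = (-5 + M)*(-3 + S))
Y = -1/348 (Y = 1/(-21*22 + 114) = 1/(-462 + 114) = 1/(-348) = -1/348 ≈ -0.0028736)
n(K(T(4, 2), 6))*Y = -17*(-1/348) = 17/348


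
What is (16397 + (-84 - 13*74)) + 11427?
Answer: 26778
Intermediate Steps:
(16397 + (-84 - 13*74)) + 11427 = (16397 + (-84 - 962)) + 11427 = (16397 - 1046) + 11427 = 15351 + 11427 = 26778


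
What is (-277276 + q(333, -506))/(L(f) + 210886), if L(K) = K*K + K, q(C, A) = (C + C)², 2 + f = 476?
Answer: 41570/109009 ≈ 0.38134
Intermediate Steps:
f = 474 (f = -2 + 476 = 474)
q(C, A) = 4*C² (q(C, A) = (2*C)² = 4*C²)
L(K) = K + K² (L(K) = K² + K = K + K²)
(-277276 + q(333, -506))/(L(f) + 210886) = (-277276 + 4*333²)/(474*(1 + 474) + 210886) = (-277276 + 4*110889)/(474*475 + 210886) = (-277276 + 443556)/(225150 + 210886) = 166280/436036 = 166280*(1/436036) = 41570/109009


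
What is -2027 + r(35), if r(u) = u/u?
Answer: -2026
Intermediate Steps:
r(u) = 1
-2027 + r(35) = -2027 + 1 = -2026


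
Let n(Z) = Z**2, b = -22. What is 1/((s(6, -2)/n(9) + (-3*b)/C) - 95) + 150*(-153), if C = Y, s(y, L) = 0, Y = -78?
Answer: -28595713/1246 ≈ -22950.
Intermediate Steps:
C = -78
1/((s(6, -2)/n(9) + (-3*b)/C) - 95) + 150*(-153) = 1/((0/(9**2) - 3*(-22)/(-78)) - 95) + 150*(-153) = 1/((0/81 + 66*(-1/78)) - 95) - 22950 = 1/((0*(1/81) - 11/13) - 95) - 22950 = 1/((0 - 11/13) - 95) - 22950 = 1/(-11/13 - 95) - 22950 = 1/(-1246/13) - 22950 = -13/1246 - 22950 = -28595713/1246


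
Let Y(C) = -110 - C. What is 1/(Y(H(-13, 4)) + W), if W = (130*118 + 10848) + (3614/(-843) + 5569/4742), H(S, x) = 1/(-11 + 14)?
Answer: 3997506/104233186045 ≈ 3.8352e-5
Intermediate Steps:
H(S, x) = ⅓ (H(S, x) = 1/3 = ⅓)
W = 104674244207/3997506 (W = (15340 + 10848) + (3614*(-1/843) + 5569*(1/4742)) = 26188 + (-3614/843 + 5569/4742) = 26188 - 12442921/3997506 = 104674244207/3997506 ≈ 26185.)
1/(Y(H(-13, 4)) + W) = 1/((-110 - 1*⅓) + 104674244207/3997506) = 1/((-110 - ⅓) + 104674244207/3997506) = 1/(-331/3 + 104674244207/3997506) = 1/(104233186045/3997506) = 3997506/104233186045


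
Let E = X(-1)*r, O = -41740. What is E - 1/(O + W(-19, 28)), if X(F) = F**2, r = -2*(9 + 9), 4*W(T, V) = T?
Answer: -6011240/166979 ≈ -36.000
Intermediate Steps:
W(T, V) = T/4
r = -36 (r = -2*18 = -36)
E = -36 (E = (-1)**2*(-36) = 1*(-36) = -36)
E - 1/(O + W(-19, 28)) = -36 - 1/(-41740 + (1/4)*(-19)) = -36 - 1/(-41740 - 19/4) = -36 - 1/(-166979/4) = -36 - 1*(-4/166979) = -36 + 4/166979 = -6011240/166979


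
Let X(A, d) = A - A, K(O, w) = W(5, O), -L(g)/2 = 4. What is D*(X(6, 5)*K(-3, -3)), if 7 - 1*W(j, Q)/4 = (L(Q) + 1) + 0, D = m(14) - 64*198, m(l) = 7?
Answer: 0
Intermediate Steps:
L(g) = -8 (L(g) = -2*4 = -8)
D = -12665 (D = 7 - 64*198 = 7 - 12672 = -12665)
W(j, Q) = 56 (W(j, Q) = 28 - 4*((-8 + 1) + 0) = 28 - 4*(-7 + 0) = 28 - 4*(-7) = 28 + 28 = 56)
K(O, w) = 56
X(A, d) = 0
D*(X(6, 5)*K(-3, -3)) = -0*56 = -12665*0 = 0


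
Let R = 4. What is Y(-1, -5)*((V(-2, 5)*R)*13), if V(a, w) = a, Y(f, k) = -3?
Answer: 312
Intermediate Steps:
Y(-1, -5)*((V(-2, 5)*R)*13) = -3*(-2*4)*13 = -(-24)*13 = -3*(-104) = 312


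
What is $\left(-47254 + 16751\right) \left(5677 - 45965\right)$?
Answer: $1228904864$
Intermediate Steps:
$\left(-47254 + 16751\right) \left(5677 - 45965\right) = \left(-30503\right) \left(-40288\right) = 1228904864$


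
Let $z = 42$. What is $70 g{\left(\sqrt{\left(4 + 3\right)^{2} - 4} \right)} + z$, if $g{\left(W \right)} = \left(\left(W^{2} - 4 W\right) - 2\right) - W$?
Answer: $3052 - 1050 \sqrt{5} \approx 704.13$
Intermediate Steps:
$g{\left(W \right)} = -2 + W^{2} - 5 W$ ($g{\left(W \right)} = \left(-2 + W^{2} - 4 W\right) - W = -2 + W^{2} - 5 W$)
$70 g{\left(\sqrt{\left(4 + 3\right)^{2} - 4} \right)} + z = 70 \left(-2 + \left(\sqrt{\left(4 + 3\right)^{2} - 4}\right)^{2} - 5 \sqrt{\left(4 + 3\right)^{2} - 4}\right) + 42 = 70 \left(-2 + \left(\sqrt{7^{2} - 4}\right)^{2} - 5 \sqrt{7^{2} - 4}\right) + 42 = 70 \left(-2 + \left(\sqrt{49 - 4}\right)^{2} - 5 \sqrt{49 - 4}\right) + 42 = 70 \left(-2 + \left(\sqrt{45}\right)^{2} - 5 \sqrt{45}\right) + 42 = 70 \left(-2 + \left(3 \sqrt{5}\right)^{2} - 5 \cdot 3 \sqrt{5}\right) + 42 = 70 \left(-2 + 45 - 15 \sqrt{5}\right) + 42 = 70 \left(43 - 15 \sqrt{5}\right) + 42 = \left(3010 - 1050 \sqrt{5}\right) + 42 = 3052 - 1050 \sqrt{5}$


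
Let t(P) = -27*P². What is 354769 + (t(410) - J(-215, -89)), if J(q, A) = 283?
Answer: -4184214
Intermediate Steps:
354769 + (t(410) - J(-215, -89)) = 354769 + (-27*410² - 1*283) = 354769 + (-27*168100 - 283) = 354769 + (-4538700 - 283) = 354769 - 4538983 = -4184214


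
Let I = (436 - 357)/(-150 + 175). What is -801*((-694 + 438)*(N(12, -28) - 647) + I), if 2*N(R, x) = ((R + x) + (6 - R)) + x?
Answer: -3445004079/25 ≈ -1.3780e+8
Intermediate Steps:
I = 79/25 ≈ 3.1600
N(R, x) = 3 + x (N(R, x) = (((R + x) + (6 - R)) + x)/2 = ((6 + x) + x)/2 = (6 + 2*x)/2 = 3 + x)
-801*((-694 + 438)*(N(12, -28) - 647) + I) = -801*((-694 + 438)*((3 - 28) - 647) + 79/25) = -801*(-256*(-25 - 647) + 79/25) = -801*(-256*(-672) + 79/25) = -801*(172032 + 79/25) = -801*4300879/25 = -3445004079/25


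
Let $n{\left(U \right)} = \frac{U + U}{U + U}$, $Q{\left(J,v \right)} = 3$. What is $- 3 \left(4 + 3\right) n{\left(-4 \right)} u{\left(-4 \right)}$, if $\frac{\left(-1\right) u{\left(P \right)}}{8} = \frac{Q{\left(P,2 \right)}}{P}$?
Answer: $-126$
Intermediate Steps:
$n{\left(U \right)} = 1$ ($n{\left(U \right)} = \frac{2 U}{2 U} = 2 U \frac{1}{2 U} = 1$)
$u{\left(P \right)} = - \frac{24}{P}$ ($u{\left(P \right)} = - 8 \frac{3}{P} = - \frac{24}{P}$)
$- 3 \left(4 + 3\right) n{\left(-4 \right)} u{\left(-4 \right)} = - 3 \left(4 + 3\right) 1 \left(- \frac{24}{-4}\right) = \left(-3\right) 7 \cdot 1 \left(\left(-24\right) \left(- \frac{1}{4}\right)\right) = \left(-21\right) 1 \cdot 6 = \left(-21\right) 6 = -126$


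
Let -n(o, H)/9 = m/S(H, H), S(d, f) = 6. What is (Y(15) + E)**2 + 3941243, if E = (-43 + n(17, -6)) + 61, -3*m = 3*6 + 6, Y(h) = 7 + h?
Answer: 3943947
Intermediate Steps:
m = -8 (m = -(3*6 + 6)/3 = -(18 + 6)/3 = -1/3*24 = -8)
n(o, H) = 12 (n(o, H) = -(-72)/6 = -9*(-4/3) = 12)
E = 30 (E = (-43 + 12) + 61 = -31 + 61 = 30)
(Y(15) + E)**2 + 3941243 = ((7 + 15) + 30)**2 + 3941243 = (22 + 30)**2 + 3941243 = 52**2 + 3941243 = 2704 + 3941243 = 3943947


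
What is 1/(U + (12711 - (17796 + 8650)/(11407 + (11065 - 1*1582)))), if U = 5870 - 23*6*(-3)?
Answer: 10445/198389552 ≈ 5.2649e-5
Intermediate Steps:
U = 6284 (U = 5870 - 138*(-3) = 5870 - 1*(-414) = 5870 + 414 = 6284)
1/(U + (12711 - (17796 + 8650)/(11407 + (11065 - 1*1582)))) = 1/(6284 + (12711 - (17796 + 8650)/(11407 + (11065 - 1*1582)))) = 1/(6284 + (12711 - 26446/(11407 + (11065 - 1582)))) = 1/(6284 + (12711 - 26446/(11407 + 9483))) = 1/(6284 + (12711 - 26446/20890)) = 1/(6284 + (12711 - 1*13223/10445)) = 1/(6284 + (12711 - 13223/10445)) = 1/(6284 + 132753172/10445) = 1/(198389552/10445) = 10445/198389552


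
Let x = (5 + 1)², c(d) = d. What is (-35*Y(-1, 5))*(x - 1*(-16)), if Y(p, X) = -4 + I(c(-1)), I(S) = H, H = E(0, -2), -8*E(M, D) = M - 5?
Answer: 12285/2 ≈ 6142.5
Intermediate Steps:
x = 36 (x = 6² = 36)
E(M, D) = 5/8 - M/8 (E(M, D) = -(M - 5)/8 = -(-5 + M)/8 = 5/8 - M/8)
H = 5/8 (H = 5/8 - ⅛*0 = 5/8 + 0 = 5/8 ≈ 0.62500)
I(S) = 5/8
Y(p, X) = -27/8 (Y(p, X) = -4 + 5/8 = -27/8)
(-35*Y(-1, 5))*(x - 1*(-16)) = (-35*(-27/8))*(36 - 1*(-16)) = 945*(36 + 16)/8 = (945/8)*52 = 12285/2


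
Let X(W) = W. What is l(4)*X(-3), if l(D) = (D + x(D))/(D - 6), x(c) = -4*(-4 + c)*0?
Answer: 6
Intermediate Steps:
x(c) = 0 (x(c) = (16 - 4*c)*0 = 0)
l(D) = D/(-6 + D) (l(D) = (D + 0)/(D - 6) = D/(-6 + D))
l(4)*X(-3) = (4/(-6 + 4))*(-3) = (4/(-2))*(-3) = (4*(-1/2))*(-3) = -2*(-3) = 6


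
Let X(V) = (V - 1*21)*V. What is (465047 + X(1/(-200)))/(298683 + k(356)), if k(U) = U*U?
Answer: 18601884201/17016760000 ≈ 1.0932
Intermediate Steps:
k(U) = U²
X(V) = V*(-21 + V) (X(V) = (V - 21)*V = (-21 + V)*V = V*(-21 + V))
(465047 + X(1/(-200)))/(298683 + k(356)) = (465047 + (-21 + 1/(-200))/(-200))/(298683 + 356²) = (465047 - (-21 - 1/200)/200)/(298683 + 126736) = (465047 - 1/200*(-4201/200))/425419 = (465047 + 4201/40000)*(1/425419) = (18601884201/40000)*(1/425419) = 18601884201/17016760000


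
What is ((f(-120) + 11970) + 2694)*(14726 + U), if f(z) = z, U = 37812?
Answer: 764112672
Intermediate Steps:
((f(-120) + 11970) + 2694)*(14726 + U) = ((-120 + 11970) + 2694)*(14726 + 37812) = (11850 + 2694)*52538 = 14544*52538 = 764112672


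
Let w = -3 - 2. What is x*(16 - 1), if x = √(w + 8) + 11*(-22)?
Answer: -3630 + 15*√3 ≈ -3604.0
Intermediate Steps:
w = -5
x = -242 + √3 (x = √(-5 + 8) + 11*(-22) = √3 - 242 = -242 + √3 ≈ -240.27)
x*(16 - 1) = (-242 + √3)*(16 - 1) = (-242 + √3)*15 = -3630 + 15*√3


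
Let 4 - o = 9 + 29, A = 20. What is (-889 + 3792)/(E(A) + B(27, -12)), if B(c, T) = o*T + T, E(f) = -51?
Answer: 2903/345 ≈ 8.4145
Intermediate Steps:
o = -34 (o = 4 - (9 + 29) = 4 - 1*38 = 4 - 38 = -34)
B(c, T) = -33*T (B(c, T) = -34*T + T = -33*T)
(-889 + 3792)/(E(A) + B(27, -12)) = (-889 + 3792)/(-51 - 33*(-12)) = 2903/(-51 + 396) = 2903/345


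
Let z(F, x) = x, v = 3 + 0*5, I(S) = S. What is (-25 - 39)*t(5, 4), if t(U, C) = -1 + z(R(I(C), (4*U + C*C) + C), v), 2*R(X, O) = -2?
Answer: -128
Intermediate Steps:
R(X, O) = -1 (R(X, O) = (½)*(-2) = -1)
v = 3 (v = 3 + 0 = 3)
t(U, C) = 2 (t(U, C) = -1 + 3 = 2)
(-25 - 39)*t(5, 4) = (-25 - 39)*2 = -64*2 = -128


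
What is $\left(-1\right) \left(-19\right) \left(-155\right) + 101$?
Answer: $-2844$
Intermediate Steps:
$\left(-1\right) \left(-19\right) \left(-155\right) + 101 = 19 \left(-155\right) + 101 = -2945 + 101 = -2844$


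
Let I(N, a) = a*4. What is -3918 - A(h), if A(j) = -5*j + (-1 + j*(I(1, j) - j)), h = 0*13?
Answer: -3917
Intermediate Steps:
I(N, a) = 4*a
h = 0
A(j) = -1 - 5*j + 3*j² (A(j) = -5*j + (-1 + j*(4*j - j)) = -5*j + (-1 + j*(3*j)) = -5*j + (-1 + 3*j²) = -1 - 5*j + 3*j²)
-3918 - A(h) = -3918 - (-1 - 5*0 + 3*0²) = -3918 - (-1 + 0 + 3*0) = -3918 - (-1 + 0 + 0) = -3918 - 1*(-1) = -3918 + 1 = -3917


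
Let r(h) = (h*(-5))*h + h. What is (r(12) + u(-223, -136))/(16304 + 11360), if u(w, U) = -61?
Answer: -769/27664 ≈ -0.027798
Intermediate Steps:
r(h) = h - 5*h**2 (r(h) = (-5*h)*h + h = -5*h**2 + h = h - 5*h**2)
(r(12) + u(-223, -136))/(16304 + 11360) = (12*(1 - 5*12) - 61)/(16304 + 11360) = (12*(1 - 60) - 61)/27664 = (12*(-59) - 61)*(1/27664) = (-708 - 61)*(1/27664) = -769*1/27664 = -769/27664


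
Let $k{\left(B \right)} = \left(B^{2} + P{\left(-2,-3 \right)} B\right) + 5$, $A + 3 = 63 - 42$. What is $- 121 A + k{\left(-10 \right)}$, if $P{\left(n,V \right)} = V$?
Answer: $-2043$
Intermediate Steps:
$A = 18$ ($A = -3 + \left(63 - 42\right) = -3 + 21 = 18$)
$k{\left(B \right)} = 5 + B^{2} - 3 B$ ($k{\left(B \right)} = \left(B^{2} - 3 B\right) + 5 = 5 + B^{2} - 3 B$)
$- 121 A + k{\left(-10 \right)} = \left(-121\right) 18 + \left(5 + \left(-10\right)^{2} - -30\right) = -2178 + \left(5 + 100 + 30\right) = -2178 + 135 = -2043$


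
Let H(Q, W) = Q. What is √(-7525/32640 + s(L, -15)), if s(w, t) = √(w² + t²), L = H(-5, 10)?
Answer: √(-153510 + 3329280*√10)/816 ≈ 3.9473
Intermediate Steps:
L = -5
s(w, t) = √(t² + w²)
√(-7525/32640 + s(L, -15)) = √(-7525/32640 + √((-15)² + (-5)²)) = √(-7525*1/32640 + √(225 + 25)) = √(-1505/6528 + √250) = √(-1505/6528 + 5*√10)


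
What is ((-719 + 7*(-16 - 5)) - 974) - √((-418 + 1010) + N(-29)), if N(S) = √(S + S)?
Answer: -1840 - √(592 + I*√58) ≈ -1864.3 - 0.1565*I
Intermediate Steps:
N(S) = √2*√S (N(S) = √(2*S) = √2*√S)
((-719 + 7*(-16 - 5)) - 974) - √((-418 + 1010) + N(-29)) = ((-719 + 7*(-16 - 5)) - 974) - √((-418 + 1010) + √2*√(-29)) = ((-719 + 7*(-21)) - 974) - √(592 + √2*(I*√29)) = ((-719 - 147) - 974) - √(592 + I*√58) = (-866 - 974) - √(592 + I*√58) = -1840 - √(592 + I*√58)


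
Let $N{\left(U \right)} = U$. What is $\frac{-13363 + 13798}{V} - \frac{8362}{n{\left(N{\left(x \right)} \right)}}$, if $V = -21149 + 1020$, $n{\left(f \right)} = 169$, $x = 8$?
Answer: $- \frac{168392213}{3401801} \approx -49.501$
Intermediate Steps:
$V = -20129$
$\frac{-13363 + 13798}{V} - \frac{8362}{n{\left(N{\left(x \right)} \right)}} = \frac{-13363 + 13798}{-20129} - \frac{8362}{169} = 435 \left(- \frac{1}{20129}\right) - \frac{8362}{169} = - \frac{435}{20129} - \frac{8362}{169} = - \frac{168392213}{3401801}$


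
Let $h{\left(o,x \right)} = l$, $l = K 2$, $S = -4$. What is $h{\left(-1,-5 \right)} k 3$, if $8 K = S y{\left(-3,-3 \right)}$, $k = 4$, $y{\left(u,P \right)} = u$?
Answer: $36$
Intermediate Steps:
$K = \frac{3}{2}$ ($K = \frac{\left(-4\right) \left(-3\right)}{8} = \frac{1}{8} \cdot 12 = \frac{3}{2} \approx 1.5$)
$l = 3$ ($l = \frac{3}{2} \cdot 2 = 3$)
$h{\left(o,x \right)} = 3$
$h{\left(-1,-5 \right)} k 3 = 3 \cdot 4 \cdot 3 = 12 \cdot 3 = 36$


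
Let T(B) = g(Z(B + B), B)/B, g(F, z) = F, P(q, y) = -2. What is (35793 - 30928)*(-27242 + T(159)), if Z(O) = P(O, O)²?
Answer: -21072621010/159 ≈ -1.3253e+8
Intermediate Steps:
Z(O) = 4 (Z(O) = (-2)² = 4)
T(B) = 4/B
(35793 - 30928)*(-27242 + T(159)) = (35793 - 30928)*(-27242 + 4/159) = 4865*(-27242 + 4*(1/159)) = 4865*(-27242 + 4/159) = 4865*(-4331474/159) = -21072621010/159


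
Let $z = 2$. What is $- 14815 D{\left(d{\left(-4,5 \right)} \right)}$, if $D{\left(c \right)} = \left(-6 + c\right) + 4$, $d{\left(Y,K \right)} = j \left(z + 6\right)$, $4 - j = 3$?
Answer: $-88890$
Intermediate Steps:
$j = 1$ ($j = 4 - 3 = 1$)
$d{\left(Y,K \right)} = 8$ ($d{\left(Y,K \right)} = 1 \left(2 + 6\right) = 1 \cdot 8 = 8$)
$D{\left(c \right)} = -2 + c$
$- 14815 D{\left(d{\left(-4,5 \right)} \right)} = - 14815 \left(-2 + 8\right) = \left(-14815\right) 6 = -88890$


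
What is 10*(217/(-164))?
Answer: -1085/82 ≈ -13.232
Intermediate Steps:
10*(217/(-164)) = 10*(217*(-1/164)) = 10*(-217/164) = -1085/82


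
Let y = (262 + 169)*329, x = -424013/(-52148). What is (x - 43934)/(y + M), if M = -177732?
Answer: 2290646219/1873834084 ≈ 1.2224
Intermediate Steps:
x = 424013/52148 (x = -424013*(-1/52148) = 424013/52148 ≈ 8.1310)
y = 141799 (y = 431*329 = 141799)
(x - 43934)/(y + M) = (424013/52148 - 43934)/(141799 - 177732) = -2290646219/52148/(-35933) = -2290646219/52148*(-1/35933) = 2290646219/1873834084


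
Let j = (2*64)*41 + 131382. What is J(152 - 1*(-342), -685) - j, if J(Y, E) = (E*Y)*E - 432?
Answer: 231660088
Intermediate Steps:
J(Y, E) = -432 + Y*E**2 (J(Y, E) = Y*E**2 - 432 = -432 + Y*E**2)
j = 136630 (j = 128*41 + 131382 = 5248 + 131382 = 136630)
J(152 - 1*(-342), -685) - j = (-432 + (152 - 1*(-342))*(-685)**2) - 1*136630 = (-432 + (152 + 342)*469225) - 136630 = (-432 + 494*469225) - 136630 = (-432 + 231797150) - 136630 = 231796718 - 136630 = 231660088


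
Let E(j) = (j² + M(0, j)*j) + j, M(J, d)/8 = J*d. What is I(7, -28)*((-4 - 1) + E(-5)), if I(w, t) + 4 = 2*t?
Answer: -900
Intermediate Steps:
M(J, d) = 8*J*d (M(J, d) = 8*(J*d) = 8*J*d)
I(w, t) = -4 + 2*t
E(j) = j + j² (E(j) = (j² + (8*0*j)*j) + j = (j² + 0*j) + j = (j² + 0) + j = j² + j = j + j²)
I(7, -28)*((-4 - 1) + E(-5)) = (-4 + 2*(-28))*((-4 - 1) - 5*(1 - 5)) = (-4 - 56)*(-5 - 5*(-4)) = -60*(-5 + 20) = -60*15 = -900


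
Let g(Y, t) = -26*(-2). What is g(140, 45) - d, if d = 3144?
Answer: -3092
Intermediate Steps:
g(Y, t) = 52
g(140, 45) - d = 52 - 1*3144 = 52 - 3144 = -3092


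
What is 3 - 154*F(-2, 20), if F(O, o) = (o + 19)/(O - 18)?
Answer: 3033/10 ≈ 303.30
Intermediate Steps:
F(O, o) = (19 + o)/(-18 + O)
3 - 154*F(-2, 20) = 3 - 154*(19 + 20)/(-18 - 2) = 3 - 154*39/(-20) = 3 - (-77)*39/10 = 3 - 154*(-39/20) = 3 + 3003/10 = 3033/10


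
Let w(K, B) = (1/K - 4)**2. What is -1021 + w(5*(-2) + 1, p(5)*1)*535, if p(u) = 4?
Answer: 649714/81 ≈ 8021.2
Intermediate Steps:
w(K, B) = (-4 + 1/K)**2
-1021 + w(5*(-2) + 1, p(5)*1)*535 = -1021 + ((-1 + 4*(5*(-2) + 1))**2/(5*(-2) + 1)**2)*535 = -1021 + ((-1 + 4*(-10 + 1))**2/(-10 + 1)**2)*535 = -1021 + ((-1 + 4*(-9))**2/(-9)**2)*535 = -1021 + ((-1 - 36)**2/81)*535 = -1021 + ((1/81)*(-37)**2)*535 = -1021 + ((1/81)*1369)*535 = -1021 + (1369/81)*535 = -1021 + 732415/81 = 649714/81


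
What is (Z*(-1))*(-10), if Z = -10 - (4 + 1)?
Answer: -150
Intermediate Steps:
Z = -15 (Z = -10 - 1*5 = -10 - 5 = -15)
(Z*(-1))*(-10) = -15*(-1)*(-10) = 15*(-10) = -150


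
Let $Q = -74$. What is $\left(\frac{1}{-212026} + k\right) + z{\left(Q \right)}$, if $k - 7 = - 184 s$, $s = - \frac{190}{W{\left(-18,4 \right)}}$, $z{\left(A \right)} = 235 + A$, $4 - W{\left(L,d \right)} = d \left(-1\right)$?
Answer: $\frac{962173987}{212026} \approx 4538.0$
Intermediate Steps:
$W{\left(L,d \right)} = 4 + d$ ($W{\left(L,d \right)} = 4 - d \left(-1\right) = 4 - - d = 4 + d$)
$s = - \frac{95}{4}$ ($s = - \frac{190}{4 + 4} = - \frac{190}{8} = \left(-190\right) \frac{1}{8} = - \frac{95}{4} \approx -23.75$)
$k = 4377$ ($k = 7 - -4370 = 7 + 4370 = 4377$)
$\left(\frac{1}{-212026} + k\right) + z{\left(Q \right)} = \left(\frac{1}{-212026} + 4377\right) + \left(235 - 74\right) = \left(- \frac{1}{212026} + 4377\right) + 161 = \frac{928037801}{212026} + 161 = \frac{962173987}{212026}$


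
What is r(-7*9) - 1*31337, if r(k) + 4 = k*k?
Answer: -27372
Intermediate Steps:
r(k) = -4 + k² (r(k) = -4 + k*k = -4 + k²)
r(-7*9) - 1*31337 = (-4 + (-7*9)²) - 1*31337 = (-4 + (-63)²) - 31337 = (-4 + 3969) - 31337 = 3965 - 31337 = -27372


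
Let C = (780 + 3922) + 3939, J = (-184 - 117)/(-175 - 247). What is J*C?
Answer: 2600941/422 ≈ 6163.4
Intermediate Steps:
J = 301/422 (J = -301/(-422) = -301*(-1/422) = 301/422 ≈ 0.71327)
C = 8641 (C = 4702 + 3939 = 8641)
J*C = (301/422)*8641 = 2600941/422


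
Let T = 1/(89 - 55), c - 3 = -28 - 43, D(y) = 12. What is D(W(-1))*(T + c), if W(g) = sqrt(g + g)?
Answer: -13866/17 ≈ -815.65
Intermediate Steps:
W(g) = sqrt(2)*sqrt(g) (W(g) = sqrt(2*g) = sqrt(2)*sqrt(g))
c = -68 (c = 3 + (-28 - 43) = 3 - 71 = -68)
T = 1/34 ≈ 0.029412
D(W(-1))*(T + c) = 12*(1/34 - 68) = 12*(-2311/34) = -13866/17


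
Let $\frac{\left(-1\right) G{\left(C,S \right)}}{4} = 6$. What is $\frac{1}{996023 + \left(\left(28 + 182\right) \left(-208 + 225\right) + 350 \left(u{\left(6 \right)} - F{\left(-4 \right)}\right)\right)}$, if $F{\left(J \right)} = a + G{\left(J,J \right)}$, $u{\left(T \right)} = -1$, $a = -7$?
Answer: $\frac{1}{1010093} \approx 9.9001 \cdot 10^{-7}$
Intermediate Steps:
$G{\left(C,S \right)} = -24$ ($G{\left(C,S \right)} = \left(-4\right) 6 = -24$)
$F{\left(J \right)} = -31$ ($F{\left(J \right)} = -7 - 24 = -31$)
$\frac{1}{996023 + \left(\left(28 + 182\right) \left(-208 + 225\right) + 350 \left(u{\left(6 \right)} - F{\left(-4 \right)}\right)\right)} = \frac{1}{996023 + \left(\left(28 + 182\right) \left(-208 + 225\right) + 350 \left(-1 - -31\right)\right)} = \frac{1}{996023 + \left(210 \cdot 17 + 350 \left(-1 + 31\right)\right)} = \frac{1}{996023 + \left(3570 + 350 \cdot 30\right)} = \frac{1}{996023 + \left(3570 + 10500\right)} = \frac{1}{996023 + 14070} = \frac{1}{1010093}$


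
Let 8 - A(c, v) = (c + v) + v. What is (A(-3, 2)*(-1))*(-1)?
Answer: 7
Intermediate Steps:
A(c, v) = 8 - c - 2*v (A(c, v) = 8 - ((c + v) + v) = 8 - (c + 2*v) = 8 + (-c - 2*v) = 8 - c - 2*v)
(A(-3, 2)*(-1))*(-1) = ((8 - 1*(-3) - 2*2)*(-1))*(-1) = ((8 + 3 - 4)*(-1))*(-1) = (7*(-1))*(-1) = -7*(-1) = 7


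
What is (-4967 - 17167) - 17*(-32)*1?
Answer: -21590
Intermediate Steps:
(-4967 - 17167) - 17*(-32)*1 = -22134 + 544*1 = -22134 + 544 = -21590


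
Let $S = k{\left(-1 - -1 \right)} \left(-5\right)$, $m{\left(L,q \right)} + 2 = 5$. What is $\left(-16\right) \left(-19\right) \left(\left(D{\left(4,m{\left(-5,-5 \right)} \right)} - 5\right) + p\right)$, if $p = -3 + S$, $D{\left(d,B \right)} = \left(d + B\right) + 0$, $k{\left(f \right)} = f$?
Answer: $-304$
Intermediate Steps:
$m{\left(L,q \right)} = 3$ ($m{\left(L,q \right)} = -2 + 5 = 3$)
$D{\left(d,B \right)} = B + d$ ($D{\left(d,B \right)} = \left(B + d\right) + 0 = B + d$)
$S = 0$ ($S = \left(-1 - -1\right) \left(-5\right) = \left(-1 + 1\right) \left(-5\right) = 0 \left(-5\right) = 0$)
$p = -3$ ($p = -3 + 0 = -3$)
$\left(-16\right) \left(-19\right) \left(\left(D{\left(4,m{\left(-5,-5 \right)} \right)} - 5\right) + p\right) = \left(-16\right) \left(-19\right) \left(\left(\left(3 + 4\right) - 5\right) - 3\right) = 304 \left(\left(7 - 5\right) - 3\right) = 304 \left(2 - 3\right) = 304 \left(-1\right) = -304$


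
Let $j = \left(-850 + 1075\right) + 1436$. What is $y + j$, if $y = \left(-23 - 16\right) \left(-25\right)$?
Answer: $2636$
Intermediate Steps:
$j = 1661$ ($j = 225 + 1436 = 1661$)
$y = 975$ ($y = \left(-39\right) \left(-25\right) = 975$)
$y + j = 975 + 1661 = 2636$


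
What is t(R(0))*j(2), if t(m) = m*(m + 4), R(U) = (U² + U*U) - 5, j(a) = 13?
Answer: 65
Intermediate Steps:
R(U) = -5 + 2*U² (R(U) = (U² + U²) - 5 = 2*U² - 5 = -5 + 2*U²)
t(m) = m*(4 + m)
t(R(0))*j(2) = ((-5 + 2*0²)*(4 + (-5 + 2*0²)))*13 = ((-5 + 2*0)*(4 + (-5 + 2*0)))*13 = ((-5 + 0)*(4 + (-5 + 0)))*13 = -5*(4 - 5)*13 = -5*(-1)*13 = 5*13 = 65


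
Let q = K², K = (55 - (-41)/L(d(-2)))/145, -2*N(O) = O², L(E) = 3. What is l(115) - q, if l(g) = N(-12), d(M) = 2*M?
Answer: -13666636/189225 ≈ -72.224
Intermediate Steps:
N(O) = -O²/2
l(g) = -72 (l(g) = -½*(-12)² = -½*144 = -72)
K = 206/435 (K = (55 - (-41)/3)/145 = (55 - (-41)/3)*(1/145) = (55 - 1*(-41/3))*(1/145) = (55 + 41/3)*(1/145) = (206/3)*(1/145) = 206/435 ≈ 0.47356)
q = 42436/189225 (q = (206/435)² = 42436/189225 ≈ 0.22426)
l(115) - q = -72 - 1*42436/189225 = -72 - 42436/189225 = -13666636/189225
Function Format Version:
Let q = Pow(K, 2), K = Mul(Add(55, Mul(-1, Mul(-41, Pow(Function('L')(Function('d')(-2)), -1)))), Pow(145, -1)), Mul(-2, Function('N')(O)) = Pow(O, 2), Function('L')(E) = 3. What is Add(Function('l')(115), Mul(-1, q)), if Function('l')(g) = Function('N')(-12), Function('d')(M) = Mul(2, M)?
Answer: Rational(-13666636, 189225) ≈ -72.224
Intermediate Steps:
Function('N')(O) = Mul(Rational(-1, 2), Pow(O, 2))
Function('l')(g) = -72 (Function('l')(g) = Mul(Rational(-1, 2), Pow(-12, 2)) = Mul(Rational(-1, 2), 144) = -72)
K = Rational(206, 435) (K = Mul(Add(55, Mul(-1, Mul(-41, Pow(3, -1)))), Pow(145, -1)) = Mul(Add(55, Mul(-1, Mul(-41, Rational(1, 3)))), Rational(1, 145)) = Mul(Add(55, Mul(-1, Rational(-41, 3))), Rational(1, 145)) = Mul(Add(55, Rational(41, 3)), Rational(1, 145)) = Mul(Rational(206, 3), Rational(1, 145)) = Rational(206, 435) ≈ 0.47356)
q = Rational(42436, 189225) (q = Pow(Rational(206, 435), 2) = Rational(42436, 189225) ≈ 0.22426)
Add(Function('l')(115), Mul(-1, q)) = Add(-72, Mul(-1, Rational(42436, 189225))) = Add(-72, Rational(-42436, 189225)) = Rational(-13666636, 189225)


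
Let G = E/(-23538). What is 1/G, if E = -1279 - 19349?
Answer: 3923/3438 ≈ 1.1411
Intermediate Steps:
E = -20628
G = 3438/3923 (G = -20628/(-23538) = -20628*(-1/23538) = 3438/3923 ≈ 0.87637)
1/G = 1/(3438/3923) = 3923/3438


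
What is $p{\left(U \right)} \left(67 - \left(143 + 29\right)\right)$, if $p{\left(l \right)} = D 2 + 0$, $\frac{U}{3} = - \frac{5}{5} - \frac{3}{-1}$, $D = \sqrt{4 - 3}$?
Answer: $-210$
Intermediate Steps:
$D = 1$ ($D = \sqrt{1} = 1$)
$U = 6$ ($U = 3 \left(- \frac{5}{5} - \frac{3}{-1}\right) = 3 \left(\left(-5\right) \frac{1}{5} - -3\right) = 3 \left(-1 + 3\right) = 3 \cdot 2 = 6$)
$p{\left(l \right)} = 2$ ($p{\left(l \right)} = 1 \cdot 2 + 0 = 2 + 0 = 2$)
$p{\left(U \right)} \left(67 - \left(143 + 29\right)\right) = 2 \left(67 - \left(143 + 29\right)\right) = 2 \left(67 - 172\right) = 2 \left(-105\right) = -210$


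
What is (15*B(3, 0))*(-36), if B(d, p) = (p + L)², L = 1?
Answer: -540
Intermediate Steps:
B(d, p) = (1 + p)² (B(d, p) = (p + 1)² = (1 + p)²)
(15*B(3, 0))*(-36) = (15*(1 + 0)²)*(-36) = (15*1²)*(-36) = (15*1)*(-36) = 15*(-36) = -540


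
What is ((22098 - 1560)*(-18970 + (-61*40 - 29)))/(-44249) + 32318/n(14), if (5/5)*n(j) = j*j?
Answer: 43865809427/4336402 ≈ 10116.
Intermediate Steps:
n(j) = j² (n(j) = j*j = j²)
((22098 - 1560)*(-18970 + (-61*40 - 29)))/(-44249) + 32318/n(14) = ((22098 - 1560)*(-18970 + (-61*40 - 29)))/(-44249) + 32318/(14²) = (20538*(-18970 + (-2440 - 29)))*(-1/44249) + 32318/196 = (20538*(-18970 - 2469))*(-1/44249) + 32318*(1/196) = (20538*(-21439))*(-1/44249) + 16159/98 = -440314182*(-1/44249) + 16159/98 = 440314182/44249 + 16159/98 = 43865809427/4336402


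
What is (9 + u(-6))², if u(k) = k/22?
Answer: 9216/121 ≈ 76.165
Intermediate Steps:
u(k) = k/22 (u(k) = k*(1/22) = k/22)
(9 + u(-6))² = (9 + (1/22)*(-6))² = (9 - 3/11)² = (96/11)² = 9216/121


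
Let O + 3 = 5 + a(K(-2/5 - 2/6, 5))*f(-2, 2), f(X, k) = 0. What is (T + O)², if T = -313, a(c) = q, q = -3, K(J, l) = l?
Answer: 96721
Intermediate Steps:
a(c) = -3
O = 2 (O = -3 + (5 - 3*0) = -3 + (5 + 0) = -3 + 5 = 2)
(T + O)² = (-313 + 2)² = (-311)² = 96721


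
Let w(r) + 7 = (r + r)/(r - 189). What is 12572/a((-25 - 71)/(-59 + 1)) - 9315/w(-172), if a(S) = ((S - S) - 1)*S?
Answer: -158621321/26196 ≈ -6055.2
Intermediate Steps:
w(r) = -7 + 2*r/(-189 + r) (w(r) = -7 + (r + r)/(r - 189) = -7 + (2*r)/(-189 + r) = -7 + 2*r/(-189 + r))
a(S) = -S (a(S) = (0 - 1)*S = -S)
12572/a((-25 - 71)/(-59 + 1)) - 9315/w(-172) = 12572/((-(-25 - 71)/(-59 + 1))) - 9315*(-189 - 172)/(1323 - 5*(-172)) = 12572/((-(-96)/(-58))) - 9315*(-361/(1323 + 860)) = 12572/((-(-96)*(-1)/58)) - 9315/((-1/361*2183)) = 12572/((-1*48/29)) - 9315/(-2183/361) = 12572/(-48/29) - 9315*(-361/2183) = 12572*(-29/48) + 3362715/2183 = -91147/12 + 3362715/2183 = -158621321/26196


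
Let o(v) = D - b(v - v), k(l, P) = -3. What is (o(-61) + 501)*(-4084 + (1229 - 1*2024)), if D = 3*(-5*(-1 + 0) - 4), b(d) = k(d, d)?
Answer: -2473653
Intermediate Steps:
b(d) = -3
D = 3 (D = 3*(-5*(-1) - 4) = 3*(5 - 4) = 3*1 = 3)
o(v) = 6 (o(v) = 3 - 1*(-3) = 3 + 3 = 6)
(o(-61) + 501)*(-4084 + (1229 - 1*2024)) = (6 + 501)*(-4084 + (1229 - 1*2024)) = 507*(-4084 + (1229 - 2024)) = 507*(-4084 - 795) = 507*(-4879) = -2473653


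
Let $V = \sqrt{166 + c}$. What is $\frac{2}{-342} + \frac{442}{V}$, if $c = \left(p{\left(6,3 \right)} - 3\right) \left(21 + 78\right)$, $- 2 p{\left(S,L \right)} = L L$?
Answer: $- \frac{1}{171} - \frac{442 i \sqrt{2306}}{1153} \approx -0.005848 - 18.409 i$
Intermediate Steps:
$p{\left(S,L \right)} = - \frac{L^{2}}{2}$ ($p{\left(S,L \right)} = - \frac{L L}{2} = - \frac{L^{2}}{2}$)
$c = - \frac{1485}{2}$ ($c = \left(- \frac{3^{2}}{2} - 3\right) \left(21 + 78\right) = \left(\left(- \frac{1}{2}\right) 9 - 3\right) 99 = \left(- \frac{9}{2} - 3\right) 99 = \left(- \frac{15}{2}\right) 99 = - \frac{1485}{2} \approx -742.5$)
$V = \frac{i \sqrt{2306}}{2}$ ($V = \sqrt{166 - \frac{1485}{2}} = \sqrt{- \frac{1153}{2}} = \frac{i \sqrt{2306}}{2} \approx 24.01 i$)
$\frac{2}{-342} + \frac{442}{V} = \frac{2}{-342} + \frac{442}{\frac{1}{2} i \sqrt{2306}} = 2 \left(- \frac{1}{342}\right) + 442 \left(- \frac{i \sqrt{2306}}{1153}\right) = - \frac{1}{171} - \frac{442 i \sqrt{2306}}{1153}$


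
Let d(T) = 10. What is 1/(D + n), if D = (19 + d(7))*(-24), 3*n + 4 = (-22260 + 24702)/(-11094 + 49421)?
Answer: -114981/80177642 ≈ -0.0014341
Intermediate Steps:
n = -150866/114981 (n = -4/3 + ((-22260 + 24702)/(-11094 + 49421))/3 = -4/3 + (2442/38327)/3 = -4/3 + (2442*(1/38327))/3 = -4/3 + (⅓)*(2442/38327) = -4/3 + 814/38327 = -150866/114981 ≈ -1.3121)
D = -696 (D = (19 + 10)*(-24) = 29*(-24) = -696)
1/(D + n) = 1/(-696 - 150866/114981) = 1/(-80177642/114981) = -114981/80177642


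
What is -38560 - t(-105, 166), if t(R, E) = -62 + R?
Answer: -38393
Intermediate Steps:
-38560 - t(-105, 166) = -38560 - (-62 - 105) = -38560 - 1*(-167) = -38560 + 167 = -38393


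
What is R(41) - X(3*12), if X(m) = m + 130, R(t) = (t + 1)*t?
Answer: 1556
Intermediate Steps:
R(t) = t*(1 + t) (R(t) = (1 + t)*t = t*(1 + t))
X(m) = 130 + m
R(41) - X(3*12) = 41*(1 + 41) - (130 + 3*12) = 41*42 - (130 + 36) = 1722 - 1*166 = 1722 - 166 = 1556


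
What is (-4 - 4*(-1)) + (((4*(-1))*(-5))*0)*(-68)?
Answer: 0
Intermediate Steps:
(-4 - 4*(-1)) + (((4*(-1))*(-5))*0)*(-68) = (-4 + 4) + (-4*(-5)*0)*(-68) = 0 + (20*0)*(-68) = 0 + 0*(-68) = 0 + 0 = 0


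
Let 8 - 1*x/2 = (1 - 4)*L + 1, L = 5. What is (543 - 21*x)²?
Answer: 145161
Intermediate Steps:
x = 44 (x = 16 - 2*((1 - 4)*5 + 1) = 16 - 2*(-3*5 + 1) = 16 - 2*(-15 + 1) = 16 - 2*(-14) = 16 + 28 = 44)
(543 - 21*x)² = (543 - 21*44)² = (543 - 924)² = (-381)² = 145161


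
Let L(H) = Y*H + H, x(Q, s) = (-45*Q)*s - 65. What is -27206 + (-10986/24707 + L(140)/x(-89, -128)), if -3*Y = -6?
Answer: -68926998720136/2533480487 ≈ -27206.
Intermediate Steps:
x(Q, s) = -65 - 45*Q*s (x(Q, s) = -45*Q*s - 65 = -65 - 45*Q*s)
Y = 2 (Y = -1/3*(-6) = 2)
L(H) = 3*H (L(H) = 2*H + H = 3*H)
-27206 + (-10986/24707 + L(140)/x(-89, -128)) = -27206 + (-10986/24707 + (3*140)/(-65 - 45*(-89)*(-128))) = -27206 + (-10986*1/24707 + 420/(-65 - 512640)) = -27206 + (-10986/24707 + 420/(-512705)) = -27206 + (-10986/24707 + 420*(-1/512705)) = -27206 + (-10986/24707 - 84/102541) = -27206 - 1128590814/2533480487 = -68926998720136/2533480487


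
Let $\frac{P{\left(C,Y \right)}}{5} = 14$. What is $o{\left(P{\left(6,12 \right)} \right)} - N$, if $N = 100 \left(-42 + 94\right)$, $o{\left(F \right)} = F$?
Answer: $-5130$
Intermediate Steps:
$P{\left(C,Y \right)} = 70$ ($P{\left(C,Y \right)} = 5 \cdot 14 = 70$)
$N = 5200$ ($N = 100 \cdot 52 = 5200$)
$o{\left(P{\left(6,12 \right)} \right)} - N = 70 - 5200 = -5130$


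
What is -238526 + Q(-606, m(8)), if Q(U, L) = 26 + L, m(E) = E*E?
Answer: -238436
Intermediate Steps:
m(E) = E²
-238526 + Q(-606, m(8)) = -238526 + (26 + 8²) = -238526 + (26 + 64) = -238526 + 90 = -238436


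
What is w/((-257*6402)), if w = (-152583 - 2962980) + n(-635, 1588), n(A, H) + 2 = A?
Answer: 1558100/822657 ≈ 1.8940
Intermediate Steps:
n(A, H) = -2 + A
w = -3116200 (w = (-152583 - 2962980) + (-2 - 635) = -3115563 - 637 = -3116200)
w/((-257*6402)) = -3116200/((-257*6402)) = -3116200/(-1645314) = -3116200*(-1/1645314) = 1558100/822657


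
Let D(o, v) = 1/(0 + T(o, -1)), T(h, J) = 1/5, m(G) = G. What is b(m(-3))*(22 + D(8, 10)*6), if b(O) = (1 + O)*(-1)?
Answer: 104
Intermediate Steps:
T(h, J) = ⅕
D(o, v) = 5 (D(o, v) = 1/(0 + ⅕) = 1/(⅕) = 5)
b(O) = -1 - O
b(m(-3))*(22 + D(8, 10)*6) = (-1 - 1*(-3))*(22 + 5*6) = (-1 + 3)*(22 + 30) = 2*52 = 104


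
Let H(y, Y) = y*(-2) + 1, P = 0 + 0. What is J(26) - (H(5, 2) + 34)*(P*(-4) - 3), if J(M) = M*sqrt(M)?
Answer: 75 + 26*sqrt(26) ≈ 207.57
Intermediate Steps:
P = 0
J(M) = M**(3/2)
H(y, Y) = 1 - 2*y (H(y, Y) = -2*y + 1 = 1 - 2*y)
J(26) - (H(5, 2) + 34)*(P*(-4) - 3) = 26**(3/2) - ((1 - 2*5) + 34)*(0*(-4) - 3) = 26*sqrt(26) - ((1 - 10) + 34)*(0 - 3) = 26*sqrt(26) - (-9 + 34)*(-3) = 26*sqrt(26) - 25*(-3) = 26*sqrt(26) - 1*(-75) = 26*sqrt(26) + 75 = 75 + 26*sqrt(26)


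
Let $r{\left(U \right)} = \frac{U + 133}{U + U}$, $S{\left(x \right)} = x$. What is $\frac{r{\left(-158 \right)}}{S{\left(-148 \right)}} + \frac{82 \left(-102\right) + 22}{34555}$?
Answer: $- \frac{391002531}{1616068240} \approx -0.24195$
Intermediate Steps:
$r{\left(U \right)} = \frac{133 + U}{2 U}$
$\frac{r{\left(-158 \right)}}{S{\left(-148 \right)}} + \frac{82 \left(-102\right) + 22}{34555} = \frac{\frac{1}{2} \frac{1}{-158} \left(133 - 158\right)}{-148} + \frac{82 \left(-102\right) + 22}{34555} = \frac{1}{2} \left(- \frac{1}{158}\right) \left(-25\right) \left(- \frac{1}{148}\right) + \left(-8364 + 22\right) \frac{1}{34555} = \frac{25}{316} \left(- \frac{1}{148}\right) - \frac{8342}{34555} = - \frac{25}{46768} - \frac{8342}{34555} = - \frac{391002531}{1616068240}$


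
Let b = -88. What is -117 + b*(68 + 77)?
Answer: -12877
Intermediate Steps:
-117 + b*(68 + 77) = -117 - 88*(68 + 77) = -117 - 88*145 = -117 - 12760 = -12877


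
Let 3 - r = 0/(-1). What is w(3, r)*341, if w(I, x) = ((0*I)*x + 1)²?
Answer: 341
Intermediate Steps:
r = 3 (r = 3 - 0/(-1) = 3 - 0*(-1) = 3 - 1*0 = 3 + 0 = 3)
w(I, x) = 1 (w(I, x) = (0*x + 1)² = (0 + 1)² = 1² = 1)
w(3, r)*341 = 1*341 = 341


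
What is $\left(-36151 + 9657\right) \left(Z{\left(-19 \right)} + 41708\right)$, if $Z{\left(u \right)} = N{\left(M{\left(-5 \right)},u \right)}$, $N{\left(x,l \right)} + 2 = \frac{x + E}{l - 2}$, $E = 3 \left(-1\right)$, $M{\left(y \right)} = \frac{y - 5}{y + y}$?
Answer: $- \frac{23204187032}{21} \approx -1.105 \cdot 10^{9}$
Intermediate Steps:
$M{\left(y \right)} = \frac{-5 + y}{2 y}$
$E = -3$
$N{\left(x,l \right)} = -2 + \frac{-3 + x}{-2 + l}$ ($N{\left(x,l \right)} = -2 + \frac{x - 3}{l - 2} = -2 + \frac{-3 + x}{-2 + l}$)
$Z{\left(u \right)} = \frac{2 - 2 u}{-2 + u}$ ($Z{\left(u \right)} = \frac{1 + \frac{-5 - 5}{2 \left(-5\right)} - 2 u}{-2 + u} = \frac{1 + \frac{1}{2} \left(- \frac{1}{5}\right) \left(-10\right) - 2 u}{-2 + u} = \frac{1 + 1 - 2 u}{-2 + u} = \frac{2 - 2 u}{-2 + u}$)
$\left(-36151 + 9657\right) \left(Z{\left(-19 \right)} + 41708\right) = \left(-36151 + 9657\right) \left(\frac{2 \left(1 - -19\right)}{-2 - 19} + 41708\right) = - 26494 \left(\frac{2 \left(1 + 19\right)}{-21} + 41708\right) = - 26494 \left(2 \left(- \frac{1}{21}\right) 20 + 41708\right) = - 26494 \left(- \frac{40}{21} + 41708\right) = \left(-26494\right) \frac{875828}{21} = - \frac{23204187032}{21}$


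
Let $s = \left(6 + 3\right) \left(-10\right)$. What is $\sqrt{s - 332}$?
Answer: $i \sqrt{422} \approx 20.543 i$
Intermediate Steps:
$s = -90$ ($s = 9 \left(-10\right) = -90$)
$\sqrt{s - 332} = \sqrt{-90 - 332} = \sqrt{-422} = i \sqrt{422}$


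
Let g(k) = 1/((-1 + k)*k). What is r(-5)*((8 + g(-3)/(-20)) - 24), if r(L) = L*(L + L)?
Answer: -19205/24 ≈ -800.21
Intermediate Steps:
g(k) = 1/(k*(-1 + k))
r(L) = 2*L**2 (r(L) = L*(2*L) = 2*L**2)
r(-5)*((8 + g(-3)/(-20)) - 24) = (2*(-5)**2)*((8 + (1/((-3)*(-1 - 3)))/(-20)) - 24) = (2*25)*((8 - 1/3/(-4)*(-1/20)) - 24) = 50*((8 - 1/3*(-1/4)*(-1/20)) - 24) = 50*((8 + (1/12)*(-1/20)) - 24) = 50*((8 - 1/240) - 24) = 50*(1919/240 - 24) = 50*(-3841/240) = -19205/24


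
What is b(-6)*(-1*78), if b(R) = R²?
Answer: -2808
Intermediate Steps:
b(-6)*(-1*78) = (-6)²*(-1*78) = 36*(-78) = -2808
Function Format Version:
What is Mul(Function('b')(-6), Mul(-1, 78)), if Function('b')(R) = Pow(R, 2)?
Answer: -2808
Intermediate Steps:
Mul(Function('b')(-6), Mul(-1, 78)) = Mul(Pow(-6, 2), Mul(-1, 78)) = Mul(36, -78) = -2808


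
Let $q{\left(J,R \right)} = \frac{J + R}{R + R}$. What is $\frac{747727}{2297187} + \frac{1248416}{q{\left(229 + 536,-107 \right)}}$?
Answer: $- \frac{306859169617561}{755774523} \approx -4.0602 \cdot 10^{5}$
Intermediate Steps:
$q{\left(J,R \right)} = \frac{J + R}{2 R}$
$\frac{747727}{2297187} + \frac{1248416}{q{\left(229 + 536,-107 \right)}} = \frac{747727}{2297187} + \frac{1248416}{\frac{1}{2} \frac{1}{-107} \left(\left(229 + 536\right) - 107\right)} = 747727 \cdot \frac{1}{2297187} + \frac{1248416}{\frac{1}{2} \left(- \frac{1}{107}\right) \left(765 - 107\right)} = \frac{747727}{2297187} + \frac{1248416}{\frac{1}{2} \left(- \frac{1}{107}\right) 658} = \frac{747727}{2297187} + \frac{1248416}{- \frac{329}{107}} = \frac{747727}{2297187} + 1248416 \left(- \frac{107}{329}\right) = \frac{747727}{2297187} - \frac{133580512}{329} = - \frac{306859169617561}{755774523}$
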